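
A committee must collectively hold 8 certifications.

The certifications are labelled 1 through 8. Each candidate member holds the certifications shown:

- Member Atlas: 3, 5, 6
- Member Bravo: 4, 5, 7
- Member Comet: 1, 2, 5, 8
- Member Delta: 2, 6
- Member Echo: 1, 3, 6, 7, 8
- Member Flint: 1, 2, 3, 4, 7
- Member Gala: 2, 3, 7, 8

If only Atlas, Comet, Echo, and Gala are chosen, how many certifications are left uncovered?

Union of Atlas, Comet, Echo, Gala = {1, 2, 3, 5, 6, 7, 8}.
Not covered: 4 — 1 certification.

1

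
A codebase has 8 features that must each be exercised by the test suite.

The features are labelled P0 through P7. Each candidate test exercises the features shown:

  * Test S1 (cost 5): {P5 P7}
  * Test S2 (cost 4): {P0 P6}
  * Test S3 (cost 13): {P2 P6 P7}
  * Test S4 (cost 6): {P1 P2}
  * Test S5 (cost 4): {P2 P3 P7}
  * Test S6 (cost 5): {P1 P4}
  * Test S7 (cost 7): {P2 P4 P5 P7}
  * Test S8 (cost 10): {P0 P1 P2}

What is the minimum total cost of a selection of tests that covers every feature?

S1, S2, S5, S6 together cover every feature (S1 ∪ S2 ∪ S5 ∪ S6 = {P0, P1, P2, P3, P4, P5, P6, P7}); total cost 5 + 4 + 4 + 5 = 18.
No covering selection has total cost below 18.

18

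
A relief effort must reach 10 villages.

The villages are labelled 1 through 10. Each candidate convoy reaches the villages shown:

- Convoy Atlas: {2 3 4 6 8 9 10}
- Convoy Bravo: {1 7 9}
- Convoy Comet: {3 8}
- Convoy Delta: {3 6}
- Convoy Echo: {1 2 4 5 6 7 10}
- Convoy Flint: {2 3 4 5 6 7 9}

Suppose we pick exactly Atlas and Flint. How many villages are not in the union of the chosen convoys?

Union of Atlas, Flint = {2, 3, 4, 5, 6, 7, 8, 9, 10}.
Not covered: 1 — 1 village.

1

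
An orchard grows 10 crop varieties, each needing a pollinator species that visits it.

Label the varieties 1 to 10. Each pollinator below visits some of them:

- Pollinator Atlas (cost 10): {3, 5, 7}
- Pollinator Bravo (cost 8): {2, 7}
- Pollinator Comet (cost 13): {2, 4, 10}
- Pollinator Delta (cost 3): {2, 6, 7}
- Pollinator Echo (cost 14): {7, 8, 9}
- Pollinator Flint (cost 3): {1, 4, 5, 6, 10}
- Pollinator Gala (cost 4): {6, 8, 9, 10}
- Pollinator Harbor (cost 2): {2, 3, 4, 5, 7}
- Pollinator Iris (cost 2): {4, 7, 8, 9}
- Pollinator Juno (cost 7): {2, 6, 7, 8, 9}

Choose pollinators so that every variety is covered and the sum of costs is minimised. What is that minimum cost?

Flint, Harbor, Iris together cover every variety (Flint ∪ Harbor ∪ Iris = {1, 2, 3, 4, 5, 6, 7, 8, 9, 10}); total cost 3 + 2 + 2 = 7.
No covering selection has total cost below 7.

7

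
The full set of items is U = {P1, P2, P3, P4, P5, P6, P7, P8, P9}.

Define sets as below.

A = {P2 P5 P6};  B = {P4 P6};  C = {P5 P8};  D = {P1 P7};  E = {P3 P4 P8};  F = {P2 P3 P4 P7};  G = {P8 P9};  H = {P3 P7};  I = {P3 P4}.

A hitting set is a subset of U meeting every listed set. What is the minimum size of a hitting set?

4

Take T = {P3, P6, P7, P8}. Each listed set contains at least one of these, so T is a hitting set of size 4.
The sets A, D, G, I are pairwise disjoint, so any hitting set needs a separate item for each — at least 4. Hence 4 is optimal.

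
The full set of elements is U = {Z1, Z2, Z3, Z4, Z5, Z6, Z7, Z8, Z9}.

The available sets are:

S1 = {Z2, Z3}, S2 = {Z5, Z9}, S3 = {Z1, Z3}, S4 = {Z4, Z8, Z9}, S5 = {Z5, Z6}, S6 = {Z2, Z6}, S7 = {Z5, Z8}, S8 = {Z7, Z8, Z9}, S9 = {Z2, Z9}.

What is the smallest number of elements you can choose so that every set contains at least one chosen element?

4

The 4 elements {Z1, Z2, Z5, Z8} hit every set.
No choice of 3 elements meets every set, so 4 is the minimum.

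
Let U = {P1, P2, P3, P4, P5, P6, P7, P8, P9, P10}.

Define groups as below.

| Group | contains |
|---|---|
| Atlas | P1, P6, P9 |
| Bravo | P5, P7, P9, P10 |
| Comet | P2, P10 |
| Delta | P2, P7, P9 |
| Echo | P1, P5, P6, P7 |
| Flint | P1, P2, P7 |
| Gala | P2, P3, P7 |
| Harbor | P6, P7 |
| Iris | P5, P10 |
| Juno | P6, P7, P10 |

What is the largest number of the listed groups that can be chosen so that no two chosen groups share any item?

Atlas, Gala, Iris are pairwise disjoint (Atlas={P1,P6,P9}; Gala={P2,P3,P7}; Iris={P5,P10}).
Every remaining group overlaps one of these, and no 4 of the listed groups are pairwise disjoint, so 3 is the maximum.

3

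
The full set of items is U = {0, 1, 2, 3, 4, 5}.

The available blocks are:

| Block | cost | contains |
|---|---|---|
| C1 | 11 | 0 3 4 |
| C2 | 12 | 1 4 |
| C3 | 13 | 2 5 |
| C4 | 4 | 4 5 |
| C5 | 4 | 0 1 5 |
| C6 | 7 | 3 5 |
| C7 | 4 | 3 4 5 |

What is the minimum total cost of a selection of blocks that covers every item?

C3, C5, C7 together cover every item (C3 ∪ C5 ∪ C7 = {0, 1, 2, 3, 4, 5}); total cost 13 + 4 + 4 = 21.
No covering selection has total cost below 21.

21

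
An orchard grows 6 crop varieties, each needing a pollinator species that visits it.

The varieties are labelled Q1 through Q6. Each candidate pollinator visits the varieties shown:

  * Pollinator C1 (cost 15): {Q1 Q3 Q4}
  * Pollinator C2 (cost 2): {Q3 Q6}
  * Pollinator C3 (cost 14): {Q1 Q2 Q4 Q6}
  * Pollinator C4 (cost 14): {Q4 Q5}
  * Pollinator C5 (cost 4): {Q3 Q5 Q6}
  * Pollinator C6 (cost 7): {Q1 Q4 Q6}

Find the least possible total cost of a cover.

18

C3, C5 together cover every variety (C3 ∪ C5 = {Q1, Q2, Q3, Q4, Q5, Q6}); total cost 14 + 4 = 18.
The greedy pick C2, C6, C5, C3 costs 27; no covering selection beats 18.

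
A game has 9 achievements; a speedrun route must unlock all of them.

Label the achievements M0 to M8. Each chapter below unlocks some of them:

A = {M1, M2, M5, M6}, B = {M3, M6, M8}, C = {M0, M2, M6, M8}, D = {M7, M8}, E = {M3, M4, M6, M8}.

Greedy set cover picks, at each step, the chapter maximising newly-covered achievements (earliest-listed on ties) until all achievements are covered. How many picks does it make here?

Greedy: pick A (covers 4 new) → pick E (covers 3 new) → pick C (covers 1 new) → pick D (covers 1 new). Total picks: 4.

4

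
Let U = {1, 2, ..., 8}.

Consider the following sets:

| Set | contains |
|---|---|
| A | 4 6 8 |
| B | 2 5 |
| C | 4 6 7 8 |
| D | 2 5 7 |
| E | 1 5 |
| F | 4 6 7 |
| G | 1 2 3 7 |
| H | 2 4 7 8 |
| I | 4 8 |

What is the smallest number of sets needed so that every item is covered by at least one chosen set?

Take {A, E, G}. Their union is {1, 2, 3, 4, 5, 6, 7, 8}, which is all 8 items.
Only G contains 3, so G is forced; the remaining 4 items need at least 2 more sets (each remaining set adds at most 3) — so at least 3 sets are needed, and 3 is optimal.

3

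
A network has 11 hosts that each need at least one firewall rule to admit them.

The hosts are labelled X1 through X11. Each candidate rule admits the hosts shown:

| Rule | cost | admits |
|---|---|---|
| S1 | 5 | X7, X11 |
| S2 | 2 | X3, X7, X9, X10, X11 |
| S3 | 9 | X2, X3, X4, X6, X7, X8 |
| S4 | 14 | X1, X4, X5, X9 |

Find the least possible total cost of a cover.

25

S2, S3, S4 together cover every host (S2 ∪ S3 ∪ S4 = {X1, X2, X3, X4, X5, X6, X7, X8, X9, X10, X11}); total cost 2 + 9 + 14 = 25.
No covering selection has total cost below 25.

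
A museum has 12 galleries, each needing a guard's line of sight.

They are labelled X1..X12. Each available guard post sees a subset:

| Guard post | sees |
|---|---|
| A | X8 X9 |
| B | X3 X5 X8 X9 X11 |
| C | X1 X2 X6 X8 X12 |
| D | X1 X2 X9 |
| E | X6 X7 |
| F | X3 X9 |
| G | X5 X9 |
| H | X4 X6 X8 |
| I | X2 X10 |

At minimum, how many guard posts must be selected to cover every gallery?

B and C and E and H and I together: B ∪ C ∪ E ∪ H ∪ I = {X1, X2, X3, X4, X5, X6, X7, X8, X9, X10, X11, X12} — every gallery is covered.
No 4 of the 9 guard posts cover everything (all 126 combinations miss at least one gallery), so 5 is optimal.

5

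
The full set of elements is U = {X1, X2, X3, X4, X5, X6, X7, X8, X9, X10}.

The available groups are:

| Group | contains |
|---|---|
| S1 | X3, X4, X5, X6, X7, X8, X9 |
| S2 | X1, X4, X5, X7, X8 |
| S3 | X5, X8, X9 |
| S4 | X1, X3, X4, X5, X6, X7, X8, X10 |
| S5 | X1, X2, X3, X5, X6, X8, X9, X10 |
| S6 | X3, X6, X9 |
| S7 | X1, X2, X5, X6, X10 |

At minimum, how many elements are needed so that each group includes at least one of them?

The 2 elements {X3, X5} hit every group.
The groups S2, S6 are pairwise disjoint, so any hitting set needs a separate element for each — at least 2. Hence 2 is optimal.

2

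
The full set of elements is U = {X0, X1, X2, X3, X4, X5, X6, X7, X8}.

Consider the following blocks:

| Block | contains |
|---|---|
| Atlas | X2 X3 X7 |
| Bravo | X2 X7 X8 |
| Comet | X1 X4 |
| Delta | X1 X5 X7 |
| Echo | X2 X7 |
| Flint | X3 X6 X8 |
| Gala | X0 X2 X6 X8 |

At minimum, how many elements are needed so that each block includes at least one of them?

3

H = {X1, X6, X7} meets every block (each contains at least one member of H), and |H| = 3.
The blocks Comet, Echo, Flint are pairwise disjoint, so any hitting set needs a separate element for each — at least 3. Hence 3 is optimal.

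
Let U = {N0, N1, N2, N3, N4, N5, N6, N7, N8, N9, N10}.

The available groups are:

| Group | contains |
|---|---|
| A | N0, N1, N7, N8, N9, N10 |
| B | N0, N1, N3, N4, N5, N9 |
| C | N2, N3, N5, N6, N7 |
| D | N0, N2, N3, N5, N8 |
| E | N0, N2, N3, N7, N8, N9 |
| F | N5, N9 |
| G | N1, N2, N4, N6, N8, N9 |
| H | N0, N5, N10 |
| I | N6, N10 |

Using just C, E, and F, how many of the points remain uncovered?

Union of C, E, F = {N0, N2, N3, N5, N6, N7, N8, N9}.
Not covered: N1, N4, N10 — 3 points.

3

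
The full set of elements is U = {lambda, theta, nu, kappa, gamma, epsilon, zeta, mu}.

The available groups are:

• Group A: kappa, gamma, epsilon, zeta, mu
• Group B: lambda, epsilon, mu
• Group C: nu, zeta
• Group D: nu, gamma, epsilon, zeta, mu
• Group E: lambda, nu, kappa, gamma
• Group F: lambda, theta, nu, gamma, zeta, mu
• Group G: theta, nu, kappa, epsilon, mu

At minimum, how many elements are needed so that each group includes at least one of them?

H = {nu, epsilon} meets every group (each contains at least one member of H), and |H| = 2.
The groups B, C are pairwise disjoint, so any hitting set needs a separate element for each — at least 2. Hence 2 is optimal.

2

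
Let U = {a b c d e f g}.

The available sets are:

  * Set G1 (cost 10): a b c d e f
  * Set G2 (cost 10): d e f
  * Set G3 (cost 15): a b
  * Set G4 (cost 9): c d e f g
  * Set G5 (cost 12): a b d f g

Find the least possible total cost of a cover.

19

G1, G4 together cover every element (G1 ∪ G4 = {a, b, c, d, e, f, g}); total cost 10 + 9 = 19.
No covering selection has total cost below 19.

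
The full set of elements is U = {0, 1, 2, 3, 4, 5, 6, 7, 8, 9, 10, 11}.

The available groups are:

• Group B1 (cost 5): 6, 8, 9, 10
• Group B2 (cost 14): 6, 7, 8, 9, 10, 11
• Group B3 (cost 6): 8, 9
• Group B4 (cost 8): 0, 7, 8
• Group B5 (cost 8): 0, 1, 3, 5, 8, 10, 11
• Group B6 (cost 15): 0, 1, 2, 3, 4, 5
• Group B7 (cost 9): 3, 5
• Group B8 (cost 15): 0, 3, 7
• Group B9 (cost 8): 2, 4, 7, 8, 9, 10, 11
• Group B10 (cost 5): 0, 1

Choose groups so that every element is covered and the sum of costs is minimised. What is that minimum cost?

B1, B5, B9 together cover every element (B1 ∪ B5 ∪ B9 = {0, 1, 2, 3, 4, 5, 6, 7, 8, 9, 10, 11}); total cost 5 + 8 + 8 = 21.
No covering selection has total cost below 21.

21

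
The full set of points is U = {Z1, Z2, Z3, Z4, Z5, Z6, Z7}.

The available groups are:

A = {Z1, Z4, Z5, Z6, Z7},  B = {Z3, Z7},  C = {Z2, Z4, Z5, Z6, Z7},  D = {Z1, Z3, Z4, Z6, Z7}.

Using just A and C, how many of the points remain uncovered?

Union of A, C = {Z1, Z2, Z4, Z5, Z6, Z7}.
Not covered: Z3 — 1 point.

1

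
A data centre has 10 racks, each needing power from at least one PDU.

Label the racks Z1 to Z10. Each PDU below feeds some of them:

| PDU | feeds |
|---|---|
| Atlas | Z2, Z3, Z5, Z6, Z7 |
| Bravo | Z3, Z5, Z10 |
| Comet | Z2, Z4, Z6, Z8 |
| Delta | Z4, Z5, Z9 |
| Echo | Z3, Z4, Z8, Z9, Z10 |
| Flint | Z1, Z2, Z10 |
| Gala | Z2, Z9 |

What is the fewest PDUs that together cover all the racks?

Take {Atlas, Echo, Flint}. Their union is {Z1, Z2, Z3, Z4, Z5, Z6, Z7, Z8, Z9, Z10}, which is all 10 racks.
Only Flint contains Z1, so Flint is forced; the remaining 7 racks need at least 2 more PDUs (each remaining PDU adds at most 4) — so at least 3 PDUs are needed, and 3 is optimal.

3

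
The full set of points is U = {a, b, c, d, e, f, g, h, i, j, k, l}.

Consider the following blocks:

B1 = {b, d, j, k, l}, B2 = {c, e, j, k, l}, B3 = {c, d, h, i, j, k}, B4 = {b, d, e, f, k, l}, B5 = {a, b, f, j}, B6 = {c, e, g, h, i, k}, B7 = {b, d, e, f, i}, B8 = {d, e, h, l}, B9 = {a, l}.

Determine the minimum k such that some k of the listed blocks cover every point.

3

Take {B5, B6, B8}. Their union is {a, b, c, d, e, f, g, h, i, j, k, l}, which is all 12 points.
Only B6 contains g, so B6 is forced; the remaining 6 points need at least 2 more blocks (each remaining block adds at most 4) — so at least 3 blocks are needed, and 3 is optimal.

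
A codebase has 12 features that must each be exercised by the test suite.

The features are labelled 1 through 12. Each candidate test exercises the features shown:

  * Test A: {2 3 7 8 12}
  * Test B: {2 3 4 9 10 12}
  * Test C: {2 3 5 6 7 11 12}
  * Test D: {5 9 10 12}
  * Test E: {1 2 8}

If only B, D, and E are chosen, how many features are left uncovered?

Union of B, D, E = {1, 2, 3, 4, 5, 8, 9, 10, 12}.
Not covered: 6, 7, 11 — 3 features.

3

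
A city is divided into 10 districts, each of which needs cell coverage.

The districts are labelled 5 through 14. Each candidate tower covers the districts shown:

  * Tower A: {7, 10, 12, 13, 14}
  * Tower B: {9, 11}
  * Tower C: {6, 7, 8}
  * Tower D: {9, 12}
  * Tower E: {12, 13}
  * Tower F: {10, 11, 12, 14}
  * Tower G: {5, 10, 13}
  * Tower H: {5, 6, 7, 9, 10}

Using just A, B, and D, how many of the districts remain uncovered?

Union of A, B, D = {7, 9, 10, 11, 12, 13, 14}.
Not covered: 5, 6, 8 — 3 districts.

3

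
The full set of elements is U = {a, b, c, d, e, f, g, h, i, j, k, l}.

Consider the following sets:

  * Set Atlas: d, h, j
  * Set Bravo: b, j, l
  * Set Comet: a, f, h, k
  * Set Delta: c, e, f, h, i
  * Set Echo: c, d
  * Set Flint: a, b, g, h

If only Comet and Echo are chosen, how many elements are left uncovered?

Union of Comet, Echo = {a, c, d, f, h, k}.
Not covered: b, e, g, i, j, l — 6 elements.

6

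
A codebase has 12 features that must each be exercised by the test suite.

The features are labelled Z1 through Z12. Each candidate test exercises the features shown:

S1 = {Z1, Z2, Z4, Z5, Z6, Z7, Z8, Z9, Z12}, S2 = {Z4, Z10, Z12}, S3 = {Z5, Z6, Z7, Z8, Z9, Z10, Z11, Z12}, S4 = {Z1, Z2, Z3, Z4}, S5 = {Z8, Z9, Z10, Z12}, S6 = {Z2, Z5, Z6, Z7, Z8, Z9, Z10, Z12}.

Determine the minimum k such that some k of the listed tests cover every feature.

2

Take {S3, S4}. Their union is {Z1, Z2, Z3, Z4, Z5, Z6, Z7, Z8, Z9, Z10, Z11, Z12}, which is all 12 features.
No single test has all 12 features (the largest, S1, has 9), so 2 is optimal.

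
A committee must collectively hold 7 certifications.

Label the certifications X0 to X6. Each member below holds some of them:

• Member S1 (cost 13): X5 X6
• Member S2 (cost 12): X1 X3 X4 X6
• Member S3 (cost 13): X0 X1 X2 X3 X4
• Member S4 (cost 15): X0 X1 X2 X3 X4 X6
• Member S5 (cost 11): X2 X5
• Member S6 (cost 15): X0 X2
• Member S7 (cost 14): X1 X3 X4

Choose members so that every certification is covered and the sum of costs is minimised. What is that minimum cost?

S1, S3 together cover every certification (S1 ∪ S3 = {X0, X1, X2, X3, X4, X5, X6}); total cost 13 + 13 = 26.
No covering selection has total cost below 26.

26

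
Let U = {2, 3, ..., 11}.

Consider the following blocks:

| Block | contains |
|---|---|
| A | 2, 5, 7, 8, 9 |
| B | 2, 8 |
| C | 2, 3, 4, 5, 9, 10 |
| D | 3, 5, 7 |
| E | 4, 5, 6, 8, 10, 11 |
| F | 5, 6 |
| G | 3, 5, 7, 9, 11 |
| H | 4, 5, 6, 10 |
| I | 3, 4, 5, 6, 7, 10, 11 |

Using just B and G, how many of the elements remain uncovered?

Union of B, G = {2, 3, 5, 7, 8, 9, 11}.
Not covered: 4, 6, 10 — 3 elements.

3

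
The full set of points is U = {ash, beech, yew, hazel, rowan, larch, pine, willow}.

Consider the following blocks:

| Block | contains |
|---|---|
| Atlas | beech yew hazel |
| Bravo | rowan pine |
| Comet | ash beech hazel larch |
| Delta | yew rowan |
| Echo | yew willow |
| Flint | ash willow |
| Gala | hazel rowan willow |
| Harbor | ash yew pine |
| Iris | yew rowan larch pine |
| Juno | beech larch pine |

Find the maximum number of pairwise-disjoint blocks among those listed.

3

Atlas, Bravo, Flint are pairwise disjoint (Atlas={beech,yew,hazel}; Bravo={rowan,pine}; Flint={ash,willow}).
Every remaining block overlaps one of these, and no 4 of the listed blocks are pairwise disjoint, so 3 is the maximum.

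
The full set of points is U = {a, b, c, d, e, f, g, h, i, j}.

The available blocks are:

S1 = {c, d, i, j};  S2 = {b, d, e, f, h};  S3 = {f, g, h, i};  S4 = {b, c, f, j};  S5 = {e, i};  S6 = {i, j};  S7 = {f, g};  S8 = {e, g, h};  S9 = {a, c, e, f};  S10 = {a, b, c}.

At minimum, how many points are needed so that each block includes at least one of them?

4

T = {b, c, g, i} meets every block (each contains at least one member of T), and |T| = 4.
No choice of 3 points meets every block, so 4 is the minimum.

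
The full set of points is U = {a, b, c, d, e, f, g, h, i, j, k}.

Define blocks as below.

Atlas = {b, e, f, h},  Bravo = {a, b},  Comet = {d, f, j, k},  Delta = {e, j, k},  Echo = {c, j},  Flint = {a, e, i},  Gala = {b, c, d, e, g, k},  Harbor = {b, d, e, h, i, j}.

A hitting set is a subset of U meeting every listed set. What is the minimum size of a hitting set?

3

Take T = {a, b, j}. Each listed block contains at least one of these, so T is a hitting set of size 3.
No choice of 2 points meets every block, so 3 is the minimum.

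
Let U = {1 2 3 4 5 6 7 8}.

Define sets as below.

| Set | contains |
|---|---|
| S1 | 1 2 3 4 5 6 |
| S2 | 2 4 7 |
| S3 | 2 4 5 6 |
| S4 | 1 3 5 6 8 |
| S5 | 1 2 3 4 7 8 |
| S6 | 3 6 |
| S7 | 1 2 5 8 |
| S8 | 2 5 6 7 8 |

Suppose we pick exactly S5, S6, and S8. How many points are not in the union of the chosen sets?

Union of S5, S6, S8 = {1, 2, 3, 4, 5, 6, 7, 8} — that's every point, so 0 are uncovered.

0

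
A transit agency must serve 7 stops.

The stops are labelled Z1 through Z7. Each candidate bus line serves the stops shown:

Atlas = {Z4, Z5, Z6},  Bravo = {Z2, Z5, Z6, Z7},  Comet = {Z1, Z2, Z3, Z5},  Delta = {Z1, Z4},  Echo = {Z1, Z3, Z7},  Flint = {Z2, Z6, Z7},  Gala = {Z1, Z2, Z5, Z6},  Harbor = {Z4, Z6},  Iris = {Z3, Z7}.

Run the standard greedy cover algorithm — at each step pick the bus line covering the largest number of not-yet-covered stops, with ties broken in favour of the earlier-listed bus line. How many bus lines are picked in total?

3

Greedy: pick Bravo (covers 4 new) → pick Comet (covers 2 new) → pick Atlas (covers 1 new). Total picks: 3.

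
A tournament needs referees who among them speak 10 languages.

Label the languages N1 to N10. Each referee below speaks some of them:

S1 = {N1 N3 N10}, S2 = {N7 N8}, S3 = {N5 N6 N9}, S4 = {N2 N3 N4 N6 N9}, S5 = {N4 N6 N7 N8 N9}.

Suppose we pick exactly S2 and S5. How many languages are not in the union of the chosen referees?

5

Union of S2, S5 = {N4, N6, N7, N8, N9}.
Not covered: N1, N2, N3, N5, N10 — 5 languages.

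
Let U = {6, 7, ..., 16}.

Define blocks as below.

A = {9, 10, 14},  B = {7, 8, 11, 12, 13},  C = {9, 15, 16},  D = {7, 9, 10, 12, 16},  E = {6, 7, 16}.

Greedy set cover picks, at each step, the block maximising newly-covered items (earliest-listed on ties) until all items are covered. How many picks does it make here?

Greedy: pick B (covers 5 new) → pick A (covers 3 new) → pick C (covers 2 new) → pick E (covers 1 new). Total picks: 4.

4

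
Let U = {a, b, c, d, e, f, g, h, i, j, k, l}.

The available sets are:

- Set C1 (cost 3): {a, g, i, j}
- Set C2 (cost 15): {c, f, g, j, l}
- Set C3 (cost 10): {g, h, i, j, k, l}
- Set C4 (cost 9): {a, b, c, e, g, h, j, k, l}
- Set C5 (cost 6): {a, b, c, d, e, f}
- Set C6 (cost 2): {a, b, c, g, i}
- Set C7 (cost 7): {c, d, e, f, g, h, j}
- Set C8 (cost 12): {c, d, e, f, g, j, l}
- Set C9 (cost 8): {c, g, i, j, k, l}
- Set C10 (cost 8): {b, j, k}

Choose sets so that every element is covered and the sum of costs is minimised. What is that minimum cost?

16

C3, C5 together cover every element (C3 ∪ C5 = {a, b, c, d, e, f, g, h, i, j, k, l}); total cost 10 + 6 = 16.
The greedy pick C6, C7, C9 costs 17; no covering selection beats 16.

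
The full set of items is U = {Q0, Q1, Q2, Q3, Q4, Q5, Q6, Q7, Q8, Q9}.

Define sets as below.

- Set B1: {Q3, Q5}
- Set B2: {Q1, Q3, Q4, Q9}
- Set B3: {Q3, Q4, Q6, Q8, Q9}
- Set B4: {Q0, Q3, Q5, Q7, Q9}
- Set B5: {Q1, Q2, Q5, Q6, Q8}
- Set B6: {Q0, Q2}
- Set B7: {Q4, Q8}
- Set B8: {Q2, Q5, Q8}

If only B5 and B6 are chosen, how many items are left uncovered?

Union of B5, B6 = {Q0, Q1, Q2, Q5, Q6, Q8}.
Not covered: Q3, Q4, Q7, Q9 — 4 items.

4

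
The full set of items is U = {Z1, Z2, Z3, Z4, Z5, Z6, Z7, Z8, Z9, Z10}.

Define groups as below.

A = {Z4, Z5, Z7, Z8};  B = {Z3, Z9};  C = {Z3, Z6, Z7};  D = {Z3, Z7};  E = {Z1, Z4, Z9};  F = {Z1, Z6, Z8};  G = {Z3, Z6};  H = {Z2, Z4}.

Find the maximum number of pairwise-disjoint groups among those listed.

D, F, H are pairwise disjoint (D={Z3,Z7}; F={Z1,Z6,Z8}; H={Z2,Z4}).
Every remaining group overlaps one of these, and no 4 of the listed groups are pairwise disjoint, so 3 is the maximum.

3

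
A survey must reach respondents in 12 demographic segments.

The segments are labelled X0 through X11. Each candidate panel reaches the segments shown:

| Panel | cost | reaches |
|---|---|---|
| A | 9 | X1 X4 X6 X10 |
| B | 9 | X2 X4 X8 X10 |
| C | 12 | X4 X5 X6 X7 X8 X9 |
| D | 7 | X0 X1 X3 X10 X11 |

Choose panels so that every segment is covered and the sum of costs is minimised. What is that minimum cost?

28

B, C, D together cover every segment (B ∪ C ∪ D = {X0, X1, X2, X3, X4, X5, X6, X7, X8, X9, X10, X11}); total cost 9 + 12 + 7 = 28.
No covering selection has total cost below 28.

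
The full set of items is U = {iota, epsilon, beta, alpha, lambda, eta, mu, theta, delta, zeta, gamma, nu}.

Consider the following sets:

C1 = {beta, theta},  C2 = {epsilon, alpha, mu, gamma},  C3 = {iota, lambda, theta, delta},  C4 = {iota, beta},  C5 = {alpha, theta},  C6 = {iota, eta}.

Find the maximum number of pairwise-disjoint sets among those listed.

3

C1, C2, C6 are pairwise disjoint (C1={beta,theta}; C2={epsilon,alpha,mu,gamma}; C6={iota,eta}).
Every remaining set overlaps one of these, and no 4 of the listed sets are pairwise disjoint, so 3 is the maximum.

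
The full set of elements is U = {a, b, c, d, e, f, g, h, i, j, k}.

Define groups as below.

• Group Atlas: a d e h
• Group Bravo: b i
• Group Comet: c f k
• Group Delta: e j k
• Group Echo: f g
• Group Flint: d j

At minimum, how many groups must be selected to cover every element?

Atlas and Bravo and Comet and Echo and Flint together: Atlas ∪ Bravo ∪ Comet ∪ Echo ∪ Flint = {a, b, c, d, e, f, g, h, i, j, k} — every element is covered.
No 4 of the 6 groups cover everything (all 15 combinations miss at least one element), so 5 is optimal.

5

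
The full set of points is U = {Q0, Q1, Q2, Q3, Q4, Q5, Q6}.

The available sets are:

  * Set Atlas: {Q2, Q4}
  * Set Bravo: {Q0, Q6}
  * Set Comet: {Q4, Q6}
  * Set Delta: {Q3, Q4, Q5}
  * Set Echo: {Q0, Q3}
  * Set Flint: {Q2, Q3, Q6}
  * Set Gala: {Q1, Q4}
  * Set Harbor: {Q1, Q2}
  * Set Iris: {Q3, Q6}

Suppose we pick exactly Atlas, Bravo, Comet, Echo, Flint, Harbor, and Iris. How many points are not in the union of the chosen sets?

Union of Atlas, Bravo, Comet, Echo, Flint, Harbor, Iris = {Q0, Q1, Q2, Q3, Q4, Q6}.
Not covered: Q5 — 1 point.

1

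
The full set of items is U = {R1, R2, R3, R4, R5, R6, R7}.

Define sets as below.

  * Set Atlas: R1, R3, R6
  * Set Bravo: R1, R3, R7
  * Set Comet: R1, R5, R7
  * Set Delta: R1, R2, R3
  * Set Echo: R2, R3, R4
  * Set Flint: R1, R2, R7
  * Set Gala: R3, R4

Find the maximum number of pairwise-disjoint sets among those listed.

Comet, Echo are pairwise disjoint (Comet={R1,R5,R7}; Echo={R2,R3,R4}).
Every remaining set overlaps one of these, and no 3 of the listed sets are pairwise disjoint, so 2 is the maximum.

2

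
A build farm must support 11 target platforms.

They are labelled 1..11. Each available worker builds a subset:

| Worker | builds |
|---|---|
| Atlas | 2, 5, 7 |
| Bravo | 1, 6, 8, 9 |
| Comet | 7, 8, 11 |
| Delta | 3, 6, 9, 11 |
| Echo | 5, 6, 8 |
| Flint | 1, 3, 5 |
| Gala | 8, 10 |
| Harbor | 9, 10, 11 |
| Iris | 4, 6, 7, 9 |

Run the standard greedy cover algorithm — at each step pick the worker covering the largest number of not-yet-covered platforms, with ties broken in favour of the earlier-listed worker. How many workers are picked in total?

5

Greedy: pick Bravo (covers 4 new) → pick Atlas (covers 3 new) → pick Delta (covers 2 new) → pick Gala (covers 1 new) → pick Iris (covers 1 new). Total picks: 5.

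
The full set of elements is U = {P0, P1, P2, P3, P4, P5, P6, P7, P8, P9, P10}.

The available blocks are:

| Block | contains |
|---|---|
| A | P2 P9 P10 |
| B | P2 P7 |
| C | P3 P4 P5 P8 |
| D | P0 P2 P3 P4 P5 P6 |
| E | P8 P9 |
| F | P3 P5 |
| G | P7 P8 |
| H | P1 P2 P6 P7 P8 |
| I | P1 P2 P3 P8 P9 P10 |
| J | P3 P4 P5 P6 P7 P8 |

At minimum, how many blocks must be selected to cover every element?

3

D, H, and I cover everything between them: the union {P0, P1, P2, P3, P4, P5, P6, P7, P8, P9, P10} is all of U.
Only D contains P0, so D is forced; the remaining 5 elements need at least 2 more blocks (each remaining block adds at most 4) — so at least 3 blocks are needed, and 3 is optimal.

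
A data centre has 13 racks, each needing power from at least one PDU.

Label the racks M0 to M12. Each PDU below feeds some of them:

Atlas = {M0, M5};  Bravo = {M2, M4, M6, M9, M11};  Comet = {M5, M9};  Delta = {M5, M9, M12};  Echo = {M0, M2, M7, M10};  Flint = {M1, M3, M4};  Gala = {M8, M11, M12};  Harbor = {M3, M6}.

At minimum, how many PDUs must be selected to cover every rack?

Comet and Echo and Flint and Gala and Harbor together: Comet ∪ Echo ∪ Flint ∪ Gala ∪ Harbor = {M0, M1, M2, M3, M4, M5, M6, M7, M8, M9, M10, M11, M12} — every rack is covered.
No 4 of the 8 PDUs cover everything (all 70 combinations miss at least one rack), so 5 is optimal.

5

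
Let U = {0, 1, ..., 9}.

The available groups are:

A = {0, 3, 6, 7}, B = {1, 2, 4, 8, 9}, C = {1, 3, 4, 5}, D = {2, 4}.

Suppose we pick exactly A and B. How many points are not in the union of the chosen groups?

1

Union of A, B = {0, 1, 2, 3, 4, 6, 7, 8, 9}.
Not covered: 5 — 1 point.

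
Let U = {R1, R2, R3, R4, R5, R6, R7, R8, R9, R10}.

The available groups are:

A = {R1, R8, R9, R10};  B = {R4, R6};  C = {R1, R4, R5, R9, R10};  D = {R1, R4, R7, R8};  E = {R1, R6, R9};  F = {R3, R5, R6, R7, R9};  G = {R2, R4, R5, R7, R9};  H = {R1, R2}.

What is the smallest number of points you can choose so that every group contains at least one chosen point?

The 3 points {R1, R4, R5} hit every group.
No choice of 2 points meets every group, so 3 is the minimum.

3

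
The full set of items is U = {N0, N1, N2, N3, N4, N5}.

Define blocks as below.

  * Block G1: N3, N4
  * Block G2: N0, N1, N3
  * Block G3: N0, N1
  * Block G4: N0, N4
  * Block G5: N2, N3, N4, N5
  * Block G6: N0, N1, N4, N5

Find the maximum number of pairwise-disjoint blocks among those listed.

G1, G3 are pairwise disjoint (G1={N3,N4}; G3={N0,N1}).
Every remaining block overlaps one of these, and no 3 of the listed blocks are pairwise disjoint, so 2 is the maximum.

2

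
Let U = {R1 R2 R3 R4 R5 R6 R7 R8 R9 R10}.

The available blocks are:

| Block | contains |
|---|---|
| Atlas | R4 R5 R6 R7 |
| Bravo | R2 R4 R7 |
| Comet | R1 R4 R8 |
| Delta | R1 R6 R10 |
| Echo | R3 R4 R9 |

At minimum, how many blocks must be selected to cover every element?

Atlas and Bravo and Comet and Delta and Echo together: Atlas ∪ Bravo ∪ Comet ∪ Delta ∪ Echo = {R1, R2, R3, R4, R5, R6, R7, R8, R9, R10} — every element is covered.
No 4 of the 5 blocks cover everything (all 5 combinations miss at least one element), so 5 is optimal.

5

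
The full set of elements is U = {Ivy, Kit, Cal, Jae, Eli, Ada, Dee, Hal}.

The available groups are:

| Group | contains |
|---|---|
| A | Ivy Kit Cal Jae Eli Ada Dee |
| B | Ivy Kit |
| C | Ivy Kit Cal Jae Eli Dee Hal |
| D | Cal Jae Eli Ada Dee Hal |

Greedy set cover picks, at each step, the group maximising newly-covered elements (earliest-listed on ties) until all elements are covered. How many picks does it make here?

2

Greedy: pick A (covers 7 new) → pick C (covers 1 new). Total picks: 2.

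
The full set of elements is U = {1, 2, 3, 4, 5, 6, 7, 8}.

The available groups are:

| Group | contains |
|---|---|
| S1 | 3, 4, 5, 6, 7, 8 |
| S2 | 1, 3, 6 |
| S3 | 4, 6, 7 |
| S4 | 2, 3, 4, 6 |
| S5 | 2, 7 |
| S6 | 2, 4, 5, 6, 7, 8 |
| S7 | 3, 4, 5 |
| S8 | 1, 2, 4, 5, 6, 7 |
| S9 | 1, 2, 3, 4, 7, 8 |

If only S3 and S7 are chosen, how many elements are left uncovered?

3

Union of S3, S7 = {3, 4, 5, 6, 7}.
Not covered: 1, 2, 8 — 3 elements.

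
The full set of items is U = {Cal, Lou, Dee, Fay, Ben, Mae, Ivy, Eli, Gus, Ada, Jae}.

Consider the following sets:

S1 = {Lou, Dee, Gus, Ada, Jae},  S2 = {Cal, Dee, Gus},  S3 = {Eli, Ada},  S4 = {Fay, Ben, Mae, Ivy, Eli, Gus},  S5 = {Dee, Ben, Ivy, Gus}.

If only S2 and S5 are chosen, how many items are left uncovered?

6

Union of S2, S5 = {Cal, Dee, Ben, Ivy, Gus}.
Not covered: Lou, Fay, Mae, Eli, Ada, Jae — 6 items.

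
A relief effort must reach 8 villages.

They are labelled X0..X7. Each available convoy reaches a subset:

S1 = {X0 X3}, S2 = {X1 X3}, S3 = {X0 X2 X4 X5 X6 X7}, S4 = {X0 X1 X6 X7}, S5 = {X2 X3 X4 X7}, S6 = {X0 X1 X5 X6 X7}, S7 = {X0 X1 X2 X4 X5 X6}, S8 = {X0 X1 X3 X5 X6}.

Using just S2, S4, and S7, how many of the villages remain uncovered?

0

Union of S2, S4, S7 = {X0, X1, X2, X3, X4, X5, X6, X7} — that's every village, so 0 are uncovered.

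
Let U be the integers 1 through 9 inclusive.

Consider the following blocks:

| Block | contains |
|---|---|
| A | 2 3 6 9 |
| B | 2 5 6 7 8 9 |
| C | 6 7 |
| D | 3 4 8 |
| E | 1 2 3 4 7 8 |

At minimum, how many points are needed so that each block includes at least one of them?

Take H = {3, 6}. Each listed block contains at least one of these, so H is a hitting set of size 2.
The blocks C, D are pairwise disjoint, so any hitting set needs a separate point for each — at least 2. Hence 2 is optimal.

2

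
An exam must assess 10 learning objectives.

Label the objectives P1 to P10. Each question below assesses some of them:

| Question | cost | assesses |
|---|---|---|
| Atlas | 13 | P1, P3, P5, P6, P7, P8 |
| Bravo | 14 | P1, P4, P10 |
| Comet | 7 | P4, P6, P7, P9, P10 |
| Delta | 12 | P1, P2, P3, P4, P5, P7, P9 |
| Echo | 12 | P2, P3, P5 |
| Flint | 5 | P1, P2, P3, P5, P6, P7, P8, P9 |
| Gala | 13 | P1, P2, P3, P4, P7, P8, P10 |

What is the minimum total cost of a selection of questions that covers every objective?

Comet, Flint together cover every objective (Comet ∪ Flint = {P1, P2, P3, P4, P5, P6, P7, P8, P9, P10}); total cost 7 + 5 = 12.
No covering selection has total cost below 12.

12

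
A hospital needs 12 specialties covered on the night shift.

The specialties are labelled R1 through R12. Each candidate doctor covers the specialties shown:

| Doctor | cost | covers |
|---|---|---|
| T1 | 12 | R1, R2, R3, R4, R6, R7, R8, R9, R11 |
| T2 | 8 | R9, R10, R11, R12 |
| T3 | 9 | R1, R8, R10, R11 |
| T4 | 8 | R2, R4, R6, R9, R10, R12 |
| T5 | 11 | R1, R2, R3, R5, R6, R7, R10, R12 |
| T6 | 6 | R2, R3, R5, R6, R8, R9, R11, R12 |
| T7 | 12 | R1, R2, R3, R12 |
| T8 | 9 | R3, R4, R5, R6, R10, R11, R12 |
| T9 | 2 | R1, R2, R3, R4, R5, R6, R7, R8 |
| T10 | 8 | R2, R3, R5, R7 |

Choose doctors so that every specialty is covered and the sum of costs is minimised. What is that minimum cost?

T2, T9 together cover every specialty (T2 ∪ T9 = {R1, R2, R3, R4, R5, R6, R7, R8, R9, R10, R11, R12}); total cost 8 + 2 = 10.
No covering selection has total cost below 10.

10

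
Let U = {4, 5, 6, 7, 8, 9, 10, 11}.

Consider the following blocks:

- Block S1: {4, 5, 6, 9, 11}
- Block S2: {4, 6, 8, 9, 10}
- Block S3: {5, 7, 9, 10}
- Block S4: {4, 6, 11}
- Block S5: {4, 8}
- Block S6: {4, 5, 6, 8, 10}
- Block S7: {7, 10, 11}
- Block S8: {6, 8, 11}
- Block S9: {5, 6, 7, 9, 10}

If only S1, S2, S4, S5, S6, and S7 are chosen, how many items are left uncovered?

Union of S1, S2, S4, S5, S6, S7 = {4, 5, 6, 7, 8, 9, 10, 11} — that's every item, so 0 are uncovered.

0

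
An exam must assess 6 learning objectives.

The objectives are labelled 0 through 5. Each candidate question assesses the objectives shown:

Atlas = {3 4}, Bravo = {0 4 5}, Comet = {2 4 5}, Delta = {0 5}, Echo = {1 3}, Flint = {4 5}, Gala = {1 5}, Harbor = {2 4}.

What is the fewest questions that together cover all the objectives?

3

Take {Delta, Echo, Harbor}. Their union is {0, 1, 2, 3, 4, 5}, which is all 6 objectives.
No 2 of the 8 questions cover everything (all 28 combinations miss at least one objective), so 3 is optimal.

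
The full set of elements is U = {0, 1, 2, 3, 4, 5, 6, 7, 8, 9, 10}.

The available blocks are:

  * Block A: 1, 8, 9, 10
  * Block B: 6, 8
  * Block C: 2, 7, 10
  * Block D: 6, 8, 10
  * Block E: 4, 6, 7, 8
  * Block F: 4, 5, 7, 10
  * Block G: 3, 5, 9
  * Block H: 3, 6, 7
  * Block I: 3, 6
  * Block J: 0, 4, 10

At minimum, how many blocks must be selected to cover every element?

A and C and G and H and J together: A ∪ C ∪ G ∪ H ∪ J = {0, 1, 2, 3, 4, 5, 6, 7, 8, 9, 10} — every element is covered.
No 4 of the 10 blocks cover everything (all 210 combinations miss at least one element), so 5 is optimal.

5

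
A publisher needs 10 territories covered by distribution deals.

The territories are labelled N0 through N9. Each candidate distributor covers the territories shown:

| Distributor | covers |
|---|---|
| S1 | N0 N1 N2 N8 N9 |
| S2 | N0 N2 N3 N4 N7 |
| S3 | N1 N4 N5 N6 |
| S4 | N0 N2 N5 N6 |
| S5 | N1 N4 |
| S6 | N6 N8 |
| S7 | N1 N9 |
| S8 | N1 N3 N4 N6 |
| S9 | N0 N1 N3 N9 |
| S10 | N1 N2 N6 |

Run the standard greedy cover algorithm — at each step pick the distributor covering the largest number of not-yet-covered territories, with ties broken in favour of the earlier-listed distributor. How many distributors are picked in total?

3

Greedy: pick S1 (covers 5 new) → pick S2 (covers 3 new) → pick S3 (covers 2 new). Total picks: 3.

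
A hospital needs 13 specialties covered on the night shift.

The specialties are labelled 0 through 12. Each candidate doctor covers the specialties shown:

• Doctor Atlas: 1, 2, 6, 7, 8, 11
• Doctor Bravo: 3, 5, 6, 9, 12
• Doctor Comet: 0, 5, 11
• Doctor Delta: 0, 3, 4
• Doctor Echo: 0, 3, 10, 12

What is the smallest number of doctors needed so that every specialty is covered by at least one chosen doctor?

Atlas and Bravo and Delta and Echo together: Atlas ∪ Bravo ∪ Delta ∪ Echo = {0, 1, 2, 3, 4, 5, 6, 7, 8, 9, 10, 11, 12} — every specialty is covered.
No 3 of the 5 doctors cover everything (all 10 combinations miss at least one specialty), so 4 is optimal.

4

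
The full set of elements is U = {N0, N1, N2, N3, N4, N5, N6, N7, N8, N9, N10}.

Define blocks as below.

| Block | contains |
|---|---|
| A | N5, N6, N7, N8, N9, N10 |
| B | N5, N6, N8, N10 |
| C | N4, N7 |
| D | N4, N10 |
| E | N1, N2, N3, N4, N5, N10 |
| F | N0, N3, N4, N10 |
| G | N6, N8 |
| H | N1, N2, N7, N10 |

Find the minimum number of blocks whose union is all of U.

A, E, and F cover everything between them: the union {N0, N1, N2, N3, N4, N5, N6, N7, N8, N9, N10} is all of U.
Only F contains N0, so F is forced; the remaining 7 elements need at least 2 more blocks (each remaining block adds at most 5) — so at least 3 blocks are needed, and 3 is optimal.

3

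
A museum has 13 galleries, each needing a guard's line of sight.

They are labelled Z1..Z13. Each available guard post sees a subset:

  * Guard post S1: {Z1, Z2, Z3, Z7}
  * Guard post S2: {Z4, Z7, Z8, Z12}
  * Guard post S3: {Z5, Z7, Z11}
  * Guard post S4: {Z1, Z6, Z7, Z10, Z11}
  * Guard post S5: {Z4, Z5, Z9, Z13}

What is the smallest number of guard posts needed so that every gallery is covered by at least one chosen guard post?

S1 and S2 and S4 and S5 together: S1 ∪ S2 ∪ S4 ∪ S5 = {Z1, Z2, Z3, Z4, Z5, Z6, Z7, Z8, Z9, Z10, Z11, Z12, Z13} — every gallery is covered.
Only S1 contains Z2, so S1 is forced; the remaining 9 galleries need at least 3 more guard posts (each remaining guard post adds at most 4) — so at least 4 guard posts are needed, and 4 is optimal.

4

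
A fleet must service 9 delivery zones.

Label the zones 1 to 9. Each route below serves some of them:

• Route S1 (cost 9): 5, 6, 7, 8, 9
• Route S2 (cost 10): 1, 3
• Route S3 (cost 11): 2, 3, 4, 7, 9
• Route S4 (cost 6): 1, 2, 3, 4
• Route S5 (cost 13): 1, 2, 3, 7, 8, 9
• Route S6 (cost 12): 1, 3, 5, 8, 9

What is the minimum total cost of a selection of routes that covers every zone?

15

S1, S4 together cover every zone (S1 ∪ S4 = {1, 2, 3, 4, 5, 6, 7, 8, 9}); total cost 9 + 6 = 15.
No covering selection has total cost below 15.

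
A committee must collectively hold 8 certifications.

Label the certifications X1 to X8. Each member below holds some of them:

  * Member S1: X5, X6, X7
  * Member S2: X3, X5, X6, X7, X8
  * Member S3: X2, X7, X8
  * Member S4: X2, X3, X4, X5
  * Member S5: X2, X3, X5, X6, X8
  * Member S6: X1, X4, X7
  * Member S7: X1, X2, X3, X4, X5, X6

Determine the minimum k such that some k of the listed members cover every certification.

2

Take {S3, S7}. Their union is {X1, X2, X3, X4, X5, X6, X7, X8}, which is all 8 certifications.
No single member has all 8 certifications (the largest, S7, has 6), so 2 is optimal.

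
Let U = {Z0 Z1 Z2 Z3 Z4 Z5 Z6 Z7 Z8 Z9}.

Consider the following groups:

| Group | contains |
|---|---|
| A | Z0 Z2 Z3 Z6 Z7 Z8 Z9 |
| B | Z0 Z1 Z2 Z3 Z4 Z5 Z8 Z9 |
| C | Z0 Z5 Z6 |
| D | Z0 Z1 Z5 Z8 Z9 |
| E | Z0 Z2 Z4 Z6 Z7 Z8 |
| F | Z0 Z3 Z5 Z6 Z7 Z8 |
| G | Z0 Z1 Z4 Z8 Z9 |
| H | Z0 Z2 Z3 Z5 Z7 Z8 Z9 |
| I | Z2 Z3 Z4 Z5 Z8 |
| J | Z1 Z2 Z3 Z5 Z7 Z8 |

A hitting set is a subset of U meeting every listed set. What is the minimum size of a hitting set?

T = {Z0, Z3} meets every group (each contains at least one member of T), and |T| = 2.
No single element lies in every group, so at least 2 are needed and 2 is optimal.

2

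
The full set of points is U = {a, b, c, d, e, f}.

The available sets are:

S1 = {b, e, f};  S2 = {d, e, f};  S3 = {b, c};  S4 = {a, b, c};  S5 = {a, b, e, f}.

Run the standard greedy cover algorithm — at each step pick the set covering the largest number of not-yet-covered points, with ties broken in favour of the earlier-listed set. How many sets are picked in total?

3

Greedy: pick S5 (covers 4 new) → pick S2 (covers 1 new) → pick S3 (covers 1 new). Total picks: 3.
(The true minimum cover uses only 2 sets, so greedy is not optimal here.)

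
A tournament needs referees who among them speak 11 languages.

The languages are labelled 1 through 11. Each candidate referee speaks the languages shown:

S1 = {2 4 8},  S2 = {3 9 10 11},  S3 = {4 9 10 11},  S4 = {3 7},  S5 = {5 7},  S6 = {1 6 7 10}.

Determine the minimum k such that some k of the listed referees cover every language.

Take {S1, S2, S5, S6}. Their union is {1, 2, 3, 4, 5, 6, 7, 8, 9, 10, 11}, which is all 11 languages.
Only S6 contains 1, so S6 is forced; the remaining 7 languages need at least 3 more referees (each remaining referee adds at most 3) — so at least 4 referees are needed, and 4 is optimal.

4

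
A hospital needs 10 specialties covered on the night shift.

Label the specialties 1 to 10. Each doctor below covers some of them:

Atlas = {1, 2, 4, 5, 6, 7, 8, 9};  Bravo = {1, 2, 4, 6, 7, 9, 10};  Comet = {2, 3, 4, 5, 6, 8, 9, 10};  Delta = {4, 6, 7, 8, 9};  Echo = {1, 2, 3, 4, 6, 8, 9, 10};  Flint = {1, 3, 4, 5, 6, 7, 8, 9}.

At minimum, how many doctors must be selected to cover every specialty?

Bravo and Flint together: Bravo ∪ Flint = {1, 2, 3, 4, 5, 6, 7, 8, 9, 10} — every specialty is covered.
No single doctor has all 10 specialties (the largest, Atlas, has 8), so 2 is optimal.

2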